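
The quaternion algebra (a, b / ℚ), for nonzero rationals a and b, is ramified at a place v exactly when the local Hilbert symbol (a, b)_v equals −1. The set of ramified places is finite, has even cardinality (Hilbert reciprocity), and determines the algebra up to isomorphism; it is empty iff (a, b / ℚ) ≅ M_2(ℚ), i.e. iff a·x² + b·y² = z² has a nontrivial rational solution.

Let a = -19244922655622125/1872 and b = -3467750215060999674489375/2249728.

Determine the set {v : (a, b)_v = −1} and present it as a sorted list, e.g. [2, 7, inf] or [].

[11, 13, 23, inf]

(a, b) ≡ (-1105, -62491) mod (ℚ^×)²; places V = {2, 3, 5, 7, 11, 13, 17, 19, 23, ∞}.
(a,b)_17: α=3, u≡5; β=4, v≡4 (mod 17); (5|17)=-1, (4|17)=+1; sign (−1)^0·-1^4·+1^3 = +1.
(a,b)_7: α=2, u≡1; β=4, v≡6 (mod 7); (1|7)=+1, (6|7)=-1; sign (−1)^0·+1^4·-1^2 = +1.
(a,b)_5: α=3, u≡4; β=4, v≡4 (mod 5); (4|5)=+1, (4|5)=+1; sign (−1)^0·+1^4·+1^3 = +1.
(a,b)_∞: sgn(-1105)=−, sgn(-62491)=−, so -1.
(a,b)_11: α=6, u≡8; β=7, v≡7 (mod 11); (8|11)=-1, (7|11)=-1; sign (−1)^0·-1^7·-1^6 = -1.
(a,b)_19: α=2, u≡17; β=3, v≡9 (mod 19); (17|19)=+1, (9|19)=+1; sign (−1)^0·+1^3·+1^2 = +1.
(a,b)_13: α=-1, u≡6; β=-3, v≡10 (mod 13); (6|13)=-1, (10|13)=+1; sign (−1)^0·-1^-3·+1^-1 = -1.
(a,b)_23: α=0, u≡19; β=1, v≡14 (mod 23); (19|23)=-1, (14|23)=-1; sign (−1)^0·-1^1·-1^0 = -1.
(a,b)_2: α=-4, β=-10; u≡7, v≡5 (mod 8); ε(u)ε(v)=1·0, αω(v)=-4·1, βω(u)=-10·0; sum ≡ 0  ⇒  +1.
(a,b)_3: α=-2, u≡2; β=2, v≡2 (mod 3); (2|3)=-1, (2|3)=-1; sign (−1)^0·-1^2·-1^-2 = +1.
Ram(-1105, -62491) = {11, 13, 23, ∞}; no ℚ_11-point on the conic.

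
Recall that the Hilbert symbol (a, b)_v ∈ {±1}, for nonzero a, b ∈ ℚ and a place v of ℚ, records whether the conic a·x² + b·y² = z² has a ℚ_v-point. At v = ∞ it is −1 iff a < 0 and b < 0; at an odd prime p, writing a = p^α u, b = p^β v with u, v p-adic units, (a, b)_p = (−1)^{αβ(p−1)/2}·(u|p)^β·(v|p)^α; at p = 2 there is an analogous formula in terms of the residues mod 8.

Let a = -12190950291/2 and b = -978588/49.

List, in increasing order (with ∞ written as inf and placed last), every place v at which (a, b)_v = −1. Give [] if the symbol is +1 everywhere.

Mod squares: a ≡ -84366438, b ≡ -27183. Check v ∈ {∞, 2, 3, 7, 13, 17, 23, 31, 37, 41}.
v=41: a=41^1·(≡36), b=41^1·(≡30) mod 41; (36|41)=+1, (30|41)=-1; (−1)^{1·1·20}·(+1)^1·(-1)^1 = -1.
v=3: a=3^1·(≡1), b=3^3·(≡2) mod 3; (1|3)=+1, (2|3)=-1; (−1)^{1·3·1}·(+1)^3·(-1)^1 = +1.
v=17: a=17^2·(≡10), b=17^1·(≡1) mod 17; (10|17)=-1, (1|17)=+1; (−1)^{2·1·8}·(-1)^1·(+1)^2 = -1.
v=∞: -84366438 < 0 and -27183 < 0  ⇒  (a,b)_∞ = -1.
v=13: a=13^1·(≡3), b=13^1·(≡2) mod 13; (3|13)=+1, (2|13)=-1; (−1)^{1·1·6}·(+1)^1·(-1)^1 = -1.
v=23: a=23^1·(≡4), b=23^0·(≡13) mod 23; (4|23)=+1, (13|23)=+1; (−1)^{1·0·11}·(+1)^0·(+1)^1 = +1.
v=37: a=37^1·(≡21), b=37^0·(≡36) mod 37; (21|37)=+1, (36|37)=+1; (−1)^{1·0·18}·(+1)^0·(+1)^1 = +1.
v=2: v_2(a)=-1, v_2(b)=2; units ≡ 5, 1 (mod 8); ε·ε+αω+βω = 0·0+-1·0+2·1 ≡ 0  ⇒  (a,b)_2 = +1.
v=31: a=31^1·(≡11), b=31^0·(≡8) mod 31; (11|31)=-1, (8|31)=+1; (−1)^{1·0·15}·(-1)^0·(+1)^1 = +1.
v=7: a=7^0·(≡6), b=7^-2·(≡5) mod 7; (6|7)=-1, (5|7)=-1; (−1)^{0·-2·3}·(-1)^-2·(-1)^0 = +1.
|Ram(-84366438, -27183)| = 4, even; anisotropic at {13, 17, 41, ∞}.

[13, 17, 41, inf]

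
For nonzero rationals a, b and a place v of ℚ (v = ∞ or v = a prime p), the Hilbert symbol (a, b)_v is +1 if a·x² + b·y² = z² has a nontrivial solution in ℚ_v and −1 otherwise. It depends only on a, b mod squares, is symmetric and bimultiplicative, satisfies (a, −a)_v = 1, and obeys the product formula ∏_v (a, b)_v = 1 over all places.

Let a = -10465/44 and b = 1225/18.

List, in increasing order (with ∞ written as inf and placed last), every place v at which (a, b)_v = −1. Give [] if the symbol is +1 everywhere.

(a, b) ≡ (-115115, 2) mod (ℚ^×)²; places V = {2, 3, 5, 7, 11, 13, 23, ∞}.
(a,b)_7: α=1, u≡5; β=2, v≡1 (mod 7); (5|7)=-1, (1|7)=+1; sign (−1)^0·-1^2·+1^1 = +1.
(a,b)_5: α=1, u≡3; β=2, v≡3 (mod 5); (3|5)=-1, (3|5)=-1; sign (−1)^0·-1^2·-1^1 = -1.
(a,b)_11: α=-1, u≡10; β=0, v≡10 (mod 11); (10|11)=-1, (10|11)=-1; sign (−1)^0·-1^0·-1^-1 = -1.
(a,b)_23: α=1, u≡9; β=0, v≡8 (mod 23); (9|23)=+1, (8|23)=+1; sign (−1)^0·+1^0·+1^1 = +1.
(a,b)_2: α=-2, β=-1; u≡5, v≡1 (mod 8); ε(u)ε(v)=0·0, αω(v)=-2·0, βω(u)=-1·1; sum ≡ 1  ⇒  -1.
(a,b)_∞: sgn(-115115)=−, sgn(2)=+, so +1.
(a,b)_13: α=1, u≡8; β=0, v≡11 (mod 13); (8|13)=-1, (11|13)=-1; sign (−1)^0·-1^0·-1^1 = -1.
(a,b)_3: α=0, u≡1; β=-2, v≡2 (mod 3); (1|3)=+1, (2|3)=-1; sign (−1)^0·+1^-2·-1^0 = +1.
(-115115, 2 / ℚ) ramifies at {2, 5, 11, 13}: a division algebra.

[2, 5, 11, 13]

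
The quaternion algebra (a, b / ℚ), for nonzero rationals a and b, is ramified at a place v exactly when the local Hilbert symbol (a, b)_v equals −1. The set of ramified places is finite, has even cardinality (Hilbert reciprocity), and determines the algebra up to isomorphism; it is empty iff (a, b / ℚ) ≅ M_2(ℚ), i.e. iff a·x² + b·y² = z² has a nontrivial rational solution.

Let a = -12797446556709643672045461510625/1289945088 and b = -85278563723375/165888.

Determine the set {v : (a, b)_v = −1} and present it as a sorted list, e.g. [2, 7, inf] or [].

[2, 3, 11, 29, 37, inf]

(a, b) ≡ (-131979, -1870) mod (ℚ^×)²; places V = {2, 3, 5, 11, 17, 19, 29, 37, 41, ∞}.
(a,b)_17: α=10, u≡2; β=5, v≡8 (mod 17); (2|17)=+1, (8|17)=+1; sign (−1)^0·+1^5·+1^10 = +1.
(a,b)_∞: sgn(-131979)=−, sgn(-1870)=−, so -1.
(a,b)_11: α=6, u≡7; β=3, v≡10 (mod 11); (7|11)=-1, (10|11)=-1; sign (−1)^0·-1^3·-1^6 = -1.
(a,b)_3: α=-9, u≡2; β=-4, v≡2 (mod 3); (2|3)=-1, (2|3)=-1; sign (−1)^0·-1^-4·-1^-9 = -1.
(a,b)_37: α=1, u≡29; β=0, v≡5 (mod 37); (29|37)=-1, (5|37)=-1; sign (−1)^0·-1^0·-1^1 = -1.
(a,b)_2: α=-16, β=-11; u≡5, v≡1 (mod 8); ε(u)ε(v)=0·0, αω(v)=-16·0, βω(u)=-11·1; sum ≡ 1  ⇒  -1.
(a,b)_29: α=1, u≡15; β=0, v≡10 (mod 29); (15|29)=-1, (10|29)=-1; sign (−1)^0·-1^0·-1^1 = -1.
(a,b)_41: α=1, u≡40; β=0, v≡4 (mod 41); (40|41)=+1, (4|41)=+1; sign (−1)^0·+1^0·+1^1 = +1.
(a,b)_19: α=4, u≡14; β=2, v≡9 (mod 19); (14|19)=-1, (9|19)=+1; sign (−1)^0·-1^2·+1^4 = +1.
(a,b)_5: α=4, u≡1; β=3, v≡1 (mod 5); (1|5)=+1, (1|5)=+1; sign (−1)^0·+1^3·+1^4 = +1.
Ram(-131979, -1870) = {2, 3, 11, 29, 37, ∞}; no ℚ_2-point on the conic.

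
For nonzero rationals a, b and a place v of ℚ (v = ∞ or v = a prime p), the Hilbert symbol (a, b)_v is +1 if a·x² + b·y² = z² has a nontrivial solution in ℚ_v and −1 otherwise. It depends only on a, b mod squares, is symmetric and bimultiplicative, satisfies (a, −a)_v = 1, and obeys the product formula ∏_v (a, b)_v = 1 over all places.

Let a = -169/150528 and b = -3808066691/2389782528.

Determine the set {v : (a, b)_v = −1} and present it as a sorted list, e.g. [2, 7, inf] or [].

Mod squares: a ≡ -3, b ≡ -399993. Check v ∈ {∞, 2, 3, 7, 11, 13, 17, 23, 31}.
v=2: v_2(a)=-10, v_2(b)=-12; units ≡ 5, 7 (mod 8); ε·ε+αω+βω = 0·1+-10·0+-12·1 ≡ 0  ⇒  (a,b)_2 = +1.
v=7: a=7^-2·(≡1), b=7^-4·(≡1) mod 7; (1|7)=+1, (1|7)=+1; (−1)^{-2·-4·3}·(+1)^-4·(+1)^-2 = +1.
v=13: a=13^2·(≡12), b=13^4·(≡12) mod 13; (12|13)=+1, (12|13)=+1; (−1)^{2·4·6}·(+1)^4·(+1)^2 = +1.
v=23: a=23^0·(≡11), b=23^1·(≡7) mod 23; (11|23)=-1, (7|23)=-1; (−1)^{0·1·11}·(-1)^1·(-1)^0 = -1.
v=11: a=11^0·(≡10), b=11^1·(≡5) mod 11; (10|11)=-1, (5|11)=+1; (−1)^{0·1·5}·(-1)^1·(+1)^0 = -1.
v=17: a=17^0·(≡12), b=17^1·(≡2) mod 17; (12|17)=-1, (2|17)=+1; (−1)^{0·1·8}·(-1)^1·(+1)^0 = -1.
v=3: a=3^-1·(≡2), b=3^-5·(≡1) mod 3; (2|3)=-1, (1|3)=+1; (−1)^{-1·-5·1}·(-1)^-5·(+1)^-1 = +1.
v=∞: -3 < 0 and -399993 < 0  ⇒  (a,b)_∞ = -1.
v=31: a=31^0·(≡25), b=31^1·(≡13) mod 31; (25|31)=+1, (13|31)=-1; (−1)^{0·1·15}·(+1)^1·(-1)^0 = +1.
(-3, -399993 / ℚ) ramifies at {11, 17, 23, ∞}: a division algebra.

[11, 17, 23, inf]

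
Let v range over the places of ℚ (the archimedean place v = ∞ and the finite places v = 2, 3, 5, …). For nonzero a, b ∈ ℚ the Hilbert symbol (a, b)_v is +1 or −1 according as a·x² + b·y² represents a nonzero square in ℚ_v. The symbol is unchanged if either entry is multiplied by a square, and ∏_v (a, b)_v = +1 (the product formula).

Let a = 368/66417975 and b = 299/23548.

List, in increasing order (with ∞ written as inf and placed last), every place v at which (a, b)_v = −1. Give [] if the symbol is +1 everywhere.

Mod squares: a ≡ 897, b ≡ 2093. Check v ∈ {∞, 2, 3, 5, 7, 13, 23, 29}.
v=7: a=7^0·(≡4), b=7^-1·(≡3) mod 7; (4|7)=+1, (3|7)=-1; (−1)^{0·-1·3}·(+1)^-1·(-1)^0 = +1.
v=23: a=23^1·(≡16), b=23^1·(≡14) mod 23; (16|23)=+1, (14|23)=-1; (−1)^{1·1·11}·(+1)^1·(-1)^1 = +1.
v=2: v_2(a)=4, v_2(b)=-2; units ≡ 1, 5 (mod 8); ε·ε+αω+βω = 0·0+4·1+-2·0 ≡ 0  ⇒  (a,b)_2 = +1.
v=∞: 897 > 0 and 2093 > 0  ⇒  (a,b)_∞ = +1.
v=3: a=3^-5·(≡2), b=3^0·(≡2) mod 3; (2|3)=-1, (2|3)=-1; (−1)^{-5·0·1}·(-1)^0·(-1)^-5 = -1.
v=29: a=29^-2·(≡17), b=29^-2·(≡20) mod 29; (17|29)=-1, (20|29)=+1; (−1)^{-2·-2·14}·(-1)^-2·(+1)^-2 = +1.
v=5: a=5^-2·(≡2), b=5^0·(≡3) mod 5; (2|5)=-1, (3|5)=-1; (−1)^{-2·0·2}·(-1)^0·(-1)^-2 = +1.
v=13: a=13^-1·(≡3), b=13^1·(≡2) mod 13; (3|13)=+1, (2|13)=-1; (−1)^{-1·1·6}·(+1)^1·(-1)^-1 = -1.
(897, 2093 / ℚ) ramifies at {3, 13}: a division algebra.

[3, 13]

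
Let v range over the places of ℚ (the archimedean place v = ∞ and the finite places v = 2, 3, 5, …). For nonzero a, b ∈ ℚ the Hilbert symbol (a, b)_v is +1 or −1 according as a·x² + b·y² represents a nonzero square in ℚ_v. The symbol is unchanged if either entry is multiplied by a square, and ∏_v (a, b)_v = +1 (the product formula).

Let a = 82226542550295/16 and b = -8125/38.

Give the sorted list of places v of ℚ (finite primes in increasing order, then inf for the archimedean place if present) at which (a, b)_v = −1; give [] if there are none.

(a, b) ≡ (255, -494) mod (ℚ^×)²; places V = {2, 3, 5, 11, 13, 17, 19, ∞}.
(a,b)_2: α=-4, β=-1; u≡7, v≡1 (mod 8); ε(u)ε(v)=1·0, αω(v)=-4·0, βω(u)=-1·0; sum ≡ 0  ⇒  +1.
(a,b)_3: α=1, u≡1; β=0, v≡1 (mod 3); (1|3)=+1, (1|3)=+1; sign (−1)^0·+1^0·+1^1 = +1.
(a,b)_11: α=4, u≡2; β=0, v≡3 (mod 11); (2|11)=-1, (3|11)=+1; sign (−1)^0·-1^0·+1^4 = +1.
(a,b)_13: α=2, u≡7; β=1, v≡1 (mod 13); (7|13)=-1, (1|13)=+1; sign (−1)^0·-1^1·+1^2 = -1.
(a,b)_∞: sgn(255)=+, sgn(-494)=−, so +1.
(a,b)_17: α=1, u≡8; β=0, v≡13 (mod 17); (8|17)=+1, (13|17)=+1; sign (−1)^0·+1^0·+1^1 = +1.
(a,b)_19: α=4, u≡8; β=-1, v≡13 (mod 19); (8|19)=-1, (13|19)=-1; sign (−1)^0·-1^-1·-1^4 = -1.
(a,b)_5: α=1, u≡4; β=4, v≡4 (mod 5); (4|5)=+1, (4|5)=+1; sign (−1)^0·+1^4·+1^1 = +1.
Ram(255, -494) = {13, 19}; no ℚ_13-point on the conic.

[13, 19]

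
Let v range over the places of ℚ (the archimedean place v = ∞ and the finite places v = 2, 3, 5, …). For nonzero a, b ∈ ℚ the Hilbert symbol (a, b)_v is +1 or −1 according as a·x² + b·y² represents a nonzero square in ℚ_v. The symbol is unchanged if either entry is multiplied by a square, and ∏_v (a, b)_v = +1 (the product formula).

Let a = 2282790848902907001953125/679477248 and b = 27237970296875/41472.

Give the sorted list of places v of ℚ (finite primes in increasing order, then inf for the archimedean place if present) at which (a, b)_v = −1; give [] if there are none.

[13, 31]

Mod squares: a ≡ 26, b ≡ 38998. Check v ∈ {∞, 2, 3, 5, 13, 17, 23, 31, 37}.
v=37: a=37^2·(≡26), b=37^1·(≡29) mod 37; (26|37)=+1, (29|37)=-1; (−1)^{2·1·18}·(+1)^1·(-1)^2 = +1.
v=17: a=17^2·(≡16), b=17^1·(≡4) mod 17; (16|17)=+1, (4|17)=+1; (−1)^{2·1·8}·(+1)^1·(+1)^2 = +1.
v=2: v_2(a)=-23, v_2(b)=-9; units ≡ 5, 3 (mod 8); ε·ε+αω+βω = 0·1+-23·1+-9·1 ≡ 0  ⇒  (a,b)_2 = +1.
v=5: a=5^10·(≡4), b=5^6·(≡2) mod 5; (4|5)=+1, (2|5)=-1; (−1)^{10·6·2}·(+1)^6·(-1)^10 = +1.
v=23: a=23^4·(≡9), b=23^2·(≡16) mod 23; (9|23)=+1, (16|23)=+1; (−1)^{4·2·11}·(+1)^2·(+1)^4 = +1.
v=∞: 26 > 0 and 38998 > 0  ⇒  (a,b)_∞ = +1.
v=3: a=3^-4·(≡2), b=3^-4·(≡1) mod 3; (2|3)=-1, (1|3)=+1; (−1)^{-4·-4·1}·(-1)^-4·(+1)^-4 = +1.
v=13: a=13^3·(≡11), b=13^2·(≡11) mod 13; (11|13)=-1, (11|13)=-1; (−1)^{3·2·6}·(-1)^2·(-1)^3 = -1.
v=31: a=31^2·(≡21), b=31^1·(≡20) mod 31; (21|31)=-1, (20|31)=+1; (−1)^{2·1·15}·(-1)^1·(+1)^2 = -1.
|Ram(26, 38998)| = 2, even; anisotropic at {13, 31}.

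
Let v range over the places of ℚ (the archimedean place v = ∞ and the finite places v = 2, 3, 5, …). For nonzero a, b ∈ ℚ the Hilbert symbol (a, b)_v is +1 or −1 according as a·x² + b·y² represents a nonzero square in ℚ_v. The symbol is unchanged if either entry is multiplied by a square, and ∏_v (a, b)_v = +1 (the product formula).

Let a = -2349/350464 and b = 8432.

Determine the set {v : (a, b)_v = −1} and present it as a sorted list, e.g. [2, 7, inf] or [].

[2, 17]

Mod squares: a ≡ -29, b ≡ 527. Check v ∈ {∞, 2, 3, 17, 29, 31, 37}.
v=37: a=37^-2·(≡6), b=37^0·(≡33) mod 37; (6|37)=-1, (33|37)=+1; (−1)^{-2·0·18}·(-1)^0·(+1)^-2 = +1.
v=3: a=3^4·(≡1), b=3^0·(≡2) mod 3; (1|3)=+1, (2|3)=-1; (−1)^{4·0·1}·(+1)^0·(-1)^4 = +1.
v=17: a=17^0·(≡11), b=17^1·(≡3) mod 17; (11|17)=-1, (3|17)=-1; (−1)^{0·1·8}·(-1)^1·(-1)^0 = -1.
v=∞: -29 < 0 and 527 > 0  ⇒  (a,b)_∞ = +1.
v=31: a=31^0·(≡18), b=31^1·(≡24) mod 31; (18|31)=+1, (24|31)=-1; (−1)^{0·1·15}·(+1)^1·(-1)^0 = +1.
v=2: v_2(a)=-8, v_2(b)=4; units ≡ 3, 7 (mod 8); ε·ε+αω+βω = 1·1+-8·0+4·1 ≡ 1  ⇒  (a,b)_2 = -1.
v=29: a=29^1·(≡23), b=29^0·(≡22) mod 29; (23|29)=+1, (22|29)=+1; (−1)^{1·0·14}·(+1)^0·(+1)^1 = +1.
Ram(-29, 527) = {2, 17}; no ℚ_2-point on the conic.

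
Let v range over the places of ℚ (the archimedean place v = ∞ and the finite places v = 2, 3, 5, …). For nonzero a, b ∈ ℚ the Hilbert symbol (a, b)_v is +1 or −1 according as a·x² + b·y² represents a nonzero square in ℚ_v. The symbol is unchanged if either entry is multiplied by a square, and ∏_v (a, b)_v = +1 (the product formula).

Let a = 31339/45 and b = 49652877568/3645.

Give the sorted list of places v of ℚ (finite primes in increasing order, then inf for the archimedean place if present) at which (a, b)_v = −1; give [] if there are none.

[5, 7, 17, 29, 31, 37]

(a, b) ≡ (1295, 19791485) mod (ℚ^×)²; places V = {2, 3, 5, 7, 11, 17, 29, 31, 37, ∞}.
(a,b)_3: α=-2, u≡2; β=-6, v≡2 (mod 3); (2|3)=-1, (2|3)=-1; sign (−1)^0·-1^-6·-1^-2 = +1.
(a,b)_17: α=0, u≡10; β=1, v≡12 (mod 17); (10|17)=-1, (12|17)=-1; sign (−1)^0·-1^1·-1^0 = -1.
(a,b)_31: α=0, u≡22; β=1, v≡15 (mod 31); (22|31)=-1, (15|31)=-1; sign (−1)^0·-1^1·-1^0 = -1.
(a,b)_2: α=0, β=8; u≡7, v≡5 (mod 8); ε(u)ε(v)=1·0, αω(v)=0·1, βω(u)=8·0; sum ≡ 0  ⇒  +1.
(a,b)_11: α=2, u≡6; β=0, v≡2 (mod 11); (6|11)=-1, (2|11)=-1; sign (−1)^0·-1^0·-1^2 = +1.
(a,b)_∞: sgn(1295)=+, sgn(19791485)=+, so +1.
(a,b)_5: α=-1, u≡1; β=-1, v≡2 (mod 5); (1|5)=+1, (2|5)=-1; sign (−1)^0·+1^-1·-1^-1 = -1.
(a,b)_7: α=1, u≡6; β=3, v≡6 (mod 7); (6|7)=-1, (6|7)=-1; sign (−1)^1·-1^3·-1^1 = -1.
(a,b)_37: α=1, u≡18; β=1, v≡28 (mod 37); (18|37)=-1, (28|37)=+1; sign (−1)^0·-1^1·+1^1 = -1.
(a,b)_29: α=0, u≡3; β=1, v≡21 (mod 29); (3|29)=-1, (21|29)=-1; sign (−1)^0·-1^1·-1^0 = -1.
(1295, 19791485 / ℚ) ramifies at {5, 7, 17, 29, 31, 37}: a division algebra.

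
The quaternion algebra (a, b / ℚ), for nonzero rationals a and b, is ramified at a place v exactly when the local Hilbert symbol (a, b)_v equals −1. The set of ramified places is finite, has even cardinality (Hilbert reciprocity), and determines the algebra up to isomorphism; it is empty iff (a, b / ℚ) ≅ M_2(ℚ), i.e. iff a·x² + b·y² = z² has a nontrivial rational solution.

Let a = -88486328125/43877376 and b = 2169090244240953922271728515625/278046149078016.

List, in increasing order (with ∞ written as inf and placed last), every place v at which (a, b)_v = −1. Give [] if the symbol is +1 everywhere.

[2, 13, 19, 41]

(a, b) ≡ (-9061, 721259) mod (ℚ^×)²; places V = {2, 3, 5, 7, 11, 13, 17, 19, 23, 29, 41, ∞}.
(a,b)_5: α=10, u≡4; β=22, v≡1 (mod 5); (4|5)=+1, (1|5)=+1; sign (−1)^0·+1^22·+1^10 = +1.
(a,b)_23: α=-2, u≡13; β=-4, v≡9 (mod 23); (13|23)=+1, (9|23)=+1; sign (−1)^0·+1^-4·+1^-2 = +1.
(a,b)_3: α=-4, u≡2; β=-6, v≡2 (mod 3); (2|3)=-1, (2|3)=-1; sign (−1)^0·-1^-6·-1^-4 = +1.
(a,b)_41: α=1, u≡37; β=2, v≡34 (mod 41); (37|41)=+1, (34|41)=-1; sign (−1)^0·+1^2·-1^1 = -1.
(a,b)_19: α=0, u≡13; β=1, v≡3 (mod 19); (13|19)=-1, (3|19)=-1; sign (−1)^0·-1^1·-1^0 = -1.
(a,b)_7: α=0, u≡2; β=1, v≡1 (mod 7); (2|7)=+1, (1|7)=+1; sign (−1)^0·+1^1·+1^0 = +1.
(a,b)_∞: sgn(-9061)=−, sgn(721259)=+, so +1.
(a,b)_17: α=1, u≡7; β=3, v≡11 (mod 17); (7|17)=-1, (11|17)=-1; sign (−1)^0·-1^3·-1^1 = +1.
(a,b)_2: α=-10, β=-10; u≡3, v≡3 (mod 8); ε(u)ε(v)=1·1, αω(v)=-10·1, βω(u)=-10·1; sum ≡ 1  ⇒  -1.
(a,b)_13: α=1, u≡6; β=4, v≡7 (mod 13); (6|13)=-1, (7|13)=-1; sign (−1)^0·-1^4·-1^1 = -1.
(a,b)_11: α=0, u≡9; β=-3, v≡5 (mod 11); (9|11)=+1, (5|11)=+1; sign (−1)^0·+1^-3·+1^0 = +1.
(a,b)_29: α=0, u≡28; β=1, v≡18 (mod 29); (28|29)=+1, (18|29)=-1; sign (−1)^0·+1^1·-1^0 = +1.
(-9061, 721259 / ℚ) ramifies at {2, 13, 19, 41}: a division algebra.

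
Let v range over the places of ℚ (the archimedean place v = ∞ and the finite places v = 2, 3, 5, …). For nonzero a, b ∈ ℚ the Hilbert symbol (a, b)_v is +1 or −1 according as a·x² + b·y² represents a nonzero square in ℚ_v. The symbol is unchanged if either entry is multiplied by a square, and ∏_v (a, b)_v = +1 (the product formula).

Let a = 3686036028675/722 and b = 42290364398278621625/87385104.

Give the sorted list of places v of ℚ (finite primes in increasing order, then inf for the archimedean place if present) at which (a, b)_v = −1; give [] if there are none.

(a, b) ≡ (6006, 65) mod (ℚ^×)²; places V = {2, 3, 5, 7, 11, 13, 19, 23, 41, ∞}.
(a,b)_5: α=2, u≡1; β=3, v≡2 (mod 5); (1|5)=+1, (2|5)=-1; sign (−1)^0·+1^3·-1^2 = +1.
(a,b)_11: α=3, u≡7; β=4, v≡7 (mod 11); (7|11)=-1, (7|11)=-1; sign (−1)^0·-1^4·-1^3 = -1.
(a,b)_19: α=-2, u≡10; β=-2, v≡12 (mod 19); (10|19)=-1, (12|19)=-1; sign (−1)^0·-1^-2·-1^-2 = +1.
(a,b)_7: α=5, u≡2; β=6, v≡1 (mod 7); (2|7)=+1, (1|7)=+1; sign (−1)^0·+1^6·+1^5 = +1.
(a,b)_∞: sgn(6006)=+, sgn(65)=+, so +1.
(a,b)_2: α=-1, β=-4; u≡3, v≡1 (mod 8); ε(u)ε(v)=1·0, αω(v)=-1·0, βω(u)=-4·1; sum ≡ 0  ⇒  +1.
(a,b)_41: α=0, u≡37; β=-2, v≡12 (mod 41); (37|41)=+1, (12|41)=-1; sign (−1)^0·+1^-2·-1^0 = +1.
(a,b)_13: α=3, u≡8; β=5, v≡5 (mod 13); (8|13)=-1, (5|13)=-1; sign (−1)^0·-1^5·-1^3 = +1.
(a,b)_23: α=0, u≡6; β=2, v≡7 (mod 23); (6|23)=+1, (7|23)=-1; sign (−1)^0·+1^2·-1^0 = +1.
(a,b)_3: α=1, u≡1; β=-2, v≡2 (mod 3); (1|3)=+1, (2|3)=-1; sign (−1)^0·+1^-2·-1^1 = -1.
Ram(6006, 65) = {3, 11}; no ℚ_3-point on the conic.

[3, 11]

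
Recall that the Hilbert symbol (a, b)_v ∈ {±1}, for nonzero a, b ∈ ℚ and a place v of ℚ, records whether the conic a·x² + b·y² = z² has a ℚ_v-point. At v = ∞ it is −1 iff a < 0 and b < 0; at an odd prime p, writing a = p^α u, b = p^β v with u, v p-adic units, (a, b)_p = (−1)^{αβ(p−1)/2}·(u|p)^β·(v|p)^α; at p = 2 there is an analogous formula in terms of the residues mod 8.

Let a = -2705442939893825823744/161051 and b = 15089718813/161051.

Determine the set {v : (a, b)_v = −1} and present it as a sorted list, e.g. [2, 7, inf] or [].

[11, 13, 19, 31]

Mod squares: a ≡ -447051, b ≡ 5811663. Check v ∈ {∞, 2, 3, 11, 13, 19, 23, 31}.
v=2: v_2(a)=10, v_2(b)=0; units ≡ 5, 7 (mod 8); ε·ε+αω+βω = 0·1+10·0+0·1 ≡ 0  ⇒  (a,b)_2 = +1.
v=13: a=13^4·(≡5), b=13^5·(≡6) mod 13; (5|13)=-1, (6|13)=-1; (−1)^{4·5·6}·(-1)^5·(-1)^4 = -1.
v=23: a=23^1·(≡17), b=23^1·(≡6) mod 23; (17|23)=-1, (6|23)=+1; (−1)^{1·1·11}·(-1)^1·(+1)^1 = +1.
v=19: a=19^3·(≡10), b=19^1·(≡3) mod 19; (10|19)=-1, (3|19)=-1; (−1)^{3·1·9}·(-1)^1·(-1)^3 = -1.
v=3: a=3^9·(≡2), b=3^1·(≡1) mod 3; (2|3)=-1, (1|3)=+1; (−1)^{9·1·1}·(-1)^1·(+1)^9 = +1.
v=11: a=11^-5·(≡3), b=11^-5·(≡4) mod 11; (3|11)=+1, (4|11)=+1; (−1)^{-5·-5·5}·(+1)^-5·(+1)^-5 = -1.
v=31: a=31^3·(≡14), b=31^1·(≡9) mod 31; (14|31)=+1, (9|31)=+1; (−1)^{3·1·15}·(+1)^1·(+1)^3 = -1.
v=∞: -447051 < 0 and 5811663 > 0  ⇒  (a,b)_∞ = +1.
(-447051, 5811663 / ℚ) ramifies at {11, 13, 19, 31}: a division algebra.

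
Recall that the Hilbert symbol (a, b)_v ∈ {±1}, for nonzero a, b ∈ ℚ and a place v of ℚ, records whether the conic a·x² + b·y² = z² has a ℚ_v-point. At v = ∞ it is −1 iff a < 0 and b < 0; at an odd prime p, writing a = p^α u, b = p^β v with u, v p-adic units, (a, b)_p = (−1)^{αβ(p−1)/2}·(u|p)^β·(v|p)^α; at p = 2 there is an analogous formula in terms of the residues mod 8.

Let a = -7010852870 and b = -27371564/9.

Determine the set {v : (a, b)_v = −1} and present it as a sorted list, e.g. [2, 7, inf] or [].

Mod squares: a ≡ -270470, b ≡ -6842891. Check v ∈ {∞, 2, 3, 5, 7, 11, 17, 23, 37, 43}.
v=37: a=37^1·(≡3), b=37^1·(≡13) mod 37; (3|37)=+1, (13|37)=-1; (−1)^{1·1·18}·(+1)^1·(-1)^1 = -1.
v=11: a=11^0·(≡1), b=11^1·(≡7) mod 11; (1|11)=+1, (7|11)=-1; (−1)^{0·1·5}·(+1)^1·(-1)^0 = +1.
v=5: a=5^1·(≡1), b=5^0·(≡4) mod 5; (1|5)=+1, (4|5)=+1; (−1)^{1·0·2}·(+1)^0·(+1)^1 = +1.
v=17: a=17^1·(≡9), b=17^1·(≡7) mod 17; (9|17)=+1, (7|17)=-1; (−1)^{1·1·8}·(+1)^1·(-1)^1 = -1.
v=∞: -270470 < 0 and -6842891 < 0  ⇒  (a,b)_∞ = -1.
v=7: a=7^2·(≡5), b=7^0·(≡2) mod 7; (5|7)=-1, (2|7)=+1; (−1)^{2·0·3}·(-1)^0·(+1)^2 = +1.
v=43: a=43^1·(≡10), b=43^1·(≡17) mod 43; (10|43)=+1, (17|43)=+1; (−1)^{1·1·21}·(+1)^1·(+1)^1 = -1.
v=3: a=3^0·(≡1), b=3^-2·(≡1) mod 3; (1|3)=+1, (1|3)=+1; (−1)^{0·-2·1}·(+1)^-2·(+1)^0 = +1.
v=2: v_2(a)=1, v_2(b)=2; units ≡ 5, 5 (mod 8); ε·ε+αω+βω = 0·0+1·1+2·1 ≡ 1  ⇒  (a,b)_2 = -1.
v=23: a=23^2·(≡7), b=23^1·(≡10) mod 23; (7|23)=-1, (10|23)=-1; (−1)^{2·1·11}·(-1)^1·(-1)^2 = -1.
(-270470, -6842891 / ℚ) ramifies at {2, 17, 23, 37, 43, ∞}: a division algebra.

[2, 17, 23, 37, 43, inf]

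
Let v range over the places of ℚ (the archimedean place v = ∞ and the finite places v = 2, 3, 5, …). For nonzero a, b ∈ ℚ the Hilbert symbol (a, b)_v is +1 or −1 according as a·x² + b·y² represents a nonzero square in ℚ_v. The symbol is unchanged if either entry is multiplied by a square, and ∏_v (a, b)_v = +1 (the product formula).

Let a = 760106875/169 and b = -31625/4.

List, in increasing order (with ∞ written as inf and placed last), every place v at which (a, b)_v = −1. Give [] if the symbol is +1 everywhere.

[2, 11, 19, 23]

Mod squares: a ≡ 19, b ≡ -1265. Check v ∈ {∞, 2, 5, 11, 13, 19, 23}.
v=∞: 19 > 0 and -1265 < 0  ⇒  (a,b)_∞ = +1.
v=23: a=23^2·(≡11), b=23^1·(≡7) mod 23; (11|23)=-1, (7|23)=-1; (−1)^{2·1·11}·(-1)^1·(-1)^2 = -1.
v=5: a=5^4·(≡4), b=5^3·(≡3) mod 5; (4|5)=+1, (3|5)=-1; (−1)^{4·3·2}·(+1)^3·(-1)^4 = +1.
v=11: a=11^2·(≡7), b=11^1·(≡10) mod 11; (7|11)=-1, (10|11)=-1; (−1)^{2·1·5}·(-1)^1·(-1)^2 = -1.
v=2: v_2(a)=0, v_2(b)=-2; units ≡ 3, 7 (mod 8); ε·ε+αω+βω = 1·1+0·0+-2·1 ≡ 1  ⇒  (a,b)_2 = -1.
v=19: a=19^1·(≡17), b=19^0·(≡12) mod 19; (17|19)=+1, (12|19)=-1; (−1)^{1·0·9}·(+1)^0·(-1)^1 = -1.
v=13: a=13^-2·(≡8), b=13^0·(≡1) mod 13; (8|13)=-1, (1|13)=+1; (−1)^{-2·0·6}·(-1)^0·(+1)^-2 = +1.
Ram(19, -1265) = {2, 11, 19, 23}; no ℚ_2-point on the conic.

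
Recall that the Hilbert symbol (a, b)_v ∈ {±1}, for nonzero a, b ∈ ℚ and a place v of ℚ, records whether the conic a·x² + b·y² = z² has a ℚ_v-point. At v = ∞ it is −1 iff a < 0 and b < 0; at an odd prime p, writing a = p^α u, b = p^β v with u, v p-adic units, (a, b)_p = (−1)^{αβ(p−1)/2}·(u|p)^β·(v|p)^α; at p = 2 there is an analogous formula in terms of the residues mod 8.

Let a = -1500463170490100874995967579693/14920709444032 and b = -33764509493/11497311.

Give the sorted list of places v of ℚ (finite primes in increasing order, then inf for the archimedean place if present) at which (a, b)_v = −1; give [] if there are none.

[17, 31, 47, inf]

(a, b) ≡ (-16779, -27683) mod (ℚ^×)²; places V = {2, 3, 7, 11, 13, 17, 19, 29, 31, 43, 47, ∞}.
(a,b)_11: α=4, u≡8; β=2, v≡3 (mod 11); (8|11)=-1, (3|11)=+1; sign (−1)^0·-1^2·+1^4 = +1.
(a,b)_3: α=3, u≡2; β=-2, v≡1 (mod 3); (2|3)=-1, (1|3)=+1; sign (−1)^0·-1^-2·+1^3 = +1.
(a,b)_47: α=3, u≡26; β=1, v≡19 (mod 47); (26|47)=-1, (19|47)=-1; sign (−1)^1·-1^1·-1^3 = -1.
(a,b)_2: α=-6, β=0; u≡5, v≡5 (mod 8); ε(u)ε(v)=0·0, αω(v)=-6·1, βω(u)=0·1; sum ≡ 0  ⇒  +1.
(a,b)_29: α=-4, u≡15; β=-2, v≡15 (mod 29); (15|29)=-1, (15|29)=-1; sign (−1)^0·-1^-2·-1^-4 = +1.
(a,b)_∞: sgn(-16779)=−, sgn(-27683)=−, so -1.
(a,b)_43: α=4, u≡18; β=2, v≡11 (mod 43); (18|43)=-1, (11|43)=+1; sign (−1)^0·-1^2·+1^4 = +1.
(a,b)_19: α=4, u≡11; β=1, v≡6 (mod 19); (11|19)=+1, (6|19)=+1; sign (−1)^0·+1^1·+1^4 = +1.
(a,b)_17: α=1, u≡1; β=0, v≡14 (mod 17); (1|17)=+1, (14|17)=-1; sign (−1)^0·+1^0·-1^1 = -1.
(a,b)_13: α=6, u≡1; β=2, v≡5 (mod 13); (1|13)=+1, (5|13)=-1; sign (−1)^0·+1^2·-1^6 = +1.
(a,b)_7: α=-3, u≡2; β=-2, v≡1 (mod 7); (2|7)=+1, (1|7)=+1; sign (−1)^0·+1^-2·+1^-3 = +1.
(a,b)_31: α=-2, u≡21; β=-1, v≡6 (mod 31); (21|31)=-1, (6|31)=-1; sign (−1)^0·-1^-1·-1^-2 = -1.
|Ram(-16779, -27683)| = 4, even; anisotropic at {17, 31, 47, ∞}.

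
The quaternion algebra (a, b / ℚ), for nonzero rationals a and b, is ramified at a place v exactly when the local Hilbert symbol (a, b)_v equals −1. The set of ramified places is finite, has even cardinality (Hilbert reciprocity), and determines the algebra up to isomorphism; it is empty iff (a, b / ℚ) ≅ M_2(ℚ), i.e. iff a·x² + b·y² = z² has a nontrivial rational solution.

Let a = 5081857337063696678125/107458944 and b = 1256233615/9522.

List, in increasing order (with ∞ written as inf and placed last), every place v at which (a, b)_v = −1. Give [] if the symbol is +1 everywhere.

[2, 3, 5, 7]

(a, b) ≡ (510, 15470) mod (ℚ^×)²; places V = {2, 3, 5, 7, 13, 17, 23, 31, ∞}.
(a,b)_∞: sgn(510)=+, sgn(15470)=+, so +1.
(a,b)_23: α=-4, u≡13; β=-2, v≡10 (mod 23); (13|23)=+1, (10|23)=-1; sign (−1)^0·+1^-2·-1^-4 = +1.
(a,b)_7: α=4, u≡5; β=1, v≡6 (mod 7); (5|7)=-1, (6|7)=-1; sign (−1)^0·-1^1·-1^4 = -1.
(a,b)_13: α=10, u≡9; β=3, v≡7 (mod 13); (9|13)=+1, (7|13)=-1; sign (−1)^0·+1^3·-1^10 = +1.
(a,b)_2: α=-7, β=-1; u≡7, v≡7 (mod 8); ε(u)ε(v)=1·1, αω(v)=-7·0, βω(u)=-1·0; sum ≡ 1  ⇒  -1.
(a,b)_17: α=3, u≡2; β=1, v≡1 (mod 17); (2|17)=+1, (1|17)=+1; sign (−1)^0·+1^1·+1^3 = +1.
(a,b)_31: α=0, u≡16; β=2, v≡20 (mod 31); (16|31)=+1, (20|31)=+1; sign (−1)^0·+1^2·+1^0 = +1.
(a,b)_3: α=-1, u≡2; β=-2, v≡2 (mod 3); (2|3)=-1, (2|3)=-1; sign (−1)^0·-1^-2·-1^-1 = -1.
(a,b)_5: α=5, u≡3; β=1, v≡4 (mod 5); (3|5)=-1, (4|5)=+1; sign (−1)^0·-1^1·+1^5 = -1.
|Ram(510, 15470)| = 4, even; anisotropic at {2, 3, 5, 7}.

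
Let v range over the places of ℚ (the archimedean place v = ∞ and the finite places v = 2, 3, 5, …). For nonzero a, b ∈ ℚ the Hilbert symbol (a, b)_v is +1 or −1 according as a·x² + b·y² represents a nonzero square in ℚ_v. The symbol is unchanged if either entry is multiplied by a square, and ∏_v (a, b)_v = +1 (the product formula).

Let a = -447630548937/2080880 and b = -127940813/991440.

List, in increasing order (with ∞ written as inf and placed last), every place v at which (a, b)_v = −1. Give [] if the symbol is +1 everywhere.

Mod squares: a ≡ -3135, b ≡ -230945. Check v ∈ {∞, 2, 3, 5, 7, 11, 13, 17, 19, 31, 37}.
v=13: a=13^2·(≡7), b=13^1·(≡11) mod 13; (7|13)=-1, (11|13)=-1; (−1)^{2·1·6}·(-1)^1·(-1)^2 = -1.
v=19: a=19^-1·(≡16), b=19^1·(≡6) mod 19; (16|19)=+1, (6|19)=+1; (−1)^{-1·1·9}·(+1)^1·(+1)^-1 = -1.
v=37: a=37^-2·(≡34), b=37^0·(≡21) mod 37; (34|37)=+1, (21|37)=+1; (−1)^{-2·0·18}·(+1)^0·(+1)^-2 = +1.
v=∞: -3135 < 0 and -230945 < 0  ⇒  (a,b)_∞ = -1.
v=3: a=3^1·(≡2), b=3^-6·(≡1) mod 3; (2|3)=-1, (1|3)=+1; (−1)^{1·-6·1}·(-1)^-6·(+1)^1 = +1.
v=17: a=17^4·(≡12), b=17^-1·(≡15) mod 17; (12|17)=-1, (15|17)=+1; (−1)^{4·-1·8}·(-1)^-1·(+1)^4 = -1.
v=31: a=31^2·(≡29), b=31^2·(≡25) mod 31; (29|31)=-1, (25|31)=+1; (−1)^{2·2·15}·(-1)^2·(+1)^2 = +1.
v=7: a=7^0·(≡4), b=7^2·(≡6) mod 7; (4|7)=+1, (6|7)=-1; (−1)^{0·2·3}·(+1)^2·(-1)^0 = +1.
v=2: v_2(a)=-4, v_2(b)=-4; units ≡ 1, 7 (mod 8); ε·ε+αω+βω = 0·1+-4·0+-4·0 ≡ 0  ⇒  (a,b)_2 = +1.
v=11: a=11^1·(≡3), b=11^1·(≡1) mod 11; (3|11)=+1, (1|11)=+1; (−1)^{1·1·5}·(+1)^1·(+1)^1 = -1.
v=5: a=5^-1·(≡3), b=5^-1·(≡4) mod 5; (3|5)=-1, (4|5)=+1; (−1)^{-1·-1·2}·(-1)^-1·(+1)^-1 = -1.
|Ram(-3135, -230945)| = 6, even; anisotropic at {5, 11, 13, 17, 19, ∞}.

[5, 11, 13, 17, 19, inf]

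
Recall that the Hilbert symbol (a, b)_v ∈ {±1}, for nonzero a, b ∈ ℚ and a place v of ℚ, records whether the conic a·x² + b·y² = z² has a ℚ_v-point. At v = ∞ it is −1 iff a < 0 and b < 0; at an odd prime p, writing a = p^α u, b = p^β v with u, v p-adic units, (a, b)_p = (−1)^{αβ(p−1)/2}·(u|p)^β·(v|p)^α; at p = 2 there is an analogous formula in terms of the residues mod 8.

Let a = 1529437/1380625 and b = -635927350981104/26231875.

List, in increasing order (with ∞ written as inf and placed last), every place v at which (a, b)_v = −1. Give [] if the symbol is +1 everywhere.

[19, 37]

Mod squares: a ≡ 13, b ≡ -468901. Check v ∈ {∞, 2, 3, 5, 7, 13, 19, 23, 29, 37, 47}.
v=37: a=37^0·(≡6), b=37^1·(≡29) mod 37; (6|37)=-1, (29|37)=-1; (−1)^{0·1·18}·(-1)^1·(-1)^0 = -1.
v=∞: 13 > 0 and -468901 < 0  ⇒  (a,b)_∞ = +1.
v=19: a=19^0·(≡12), b=19^-1·(≡13) mod 19; (12|19)=-1, (13|19)=-1; (−1)^{0·-1·9}·(-1)^-1·(-1)^0 = -1.
v=3: a=3^0·(≡1), b=3^4·(≡2) mod 3; (1|3)=+1, (2|3)=-1; (−1)^{0·4·1}·(+1)^4·(-1)^0 = +1.
v=13: a=13^1·(≡1), b=13^2·(≡12) mod 13; (1|13)=+1, (12|13)=+1; (−1)^{1·2·6}·(+1)^2·(+1)^1 = +1.
v=29: a=29^0·(≡24), b=29^1·(≡5) mod 29; (24|29)=+1, (5|29)=+1; (−1)^{0·1·14}·(+1)^1·(+1)^0 = +1.
v=5: a=5^-4·(≡3), b=5^-4·(≡1) mod 5; (3|5)=-1, (1|5)=+1; (−1)^{-4·-4·2}·(-1)^-4·(+1)^-4 = +1.
v=47: a=47^-2·(≡41), b=47^-2·(≡8) mod 47; (41|47)=-1, (8|47)=+1; (−1)^{-2·-2·23}·(-1)^-2·(+1)^-2 = +1.
v=2: v_2(a)=0, v_2(b)=4; units ≡ 5, 3 (mod 8); ε·ε+αω+βω = 0·1+0·1+4·1 ≡ 0  ⇒  (a,b)_2 = +1.
v=7: a=7^6·(≡6), b=7^6·(≡2) mod 7; (6|7)=-1, (2|7)=+1; (−1)^{6·6·3}·(-1)^6·(+1)^6 = +1.
v=23: a=23^0·(≡13), b=23^1·(≡10) mod 23; (13|23)=+1, (10|23)=-1; (−1)^{0·1·11}·(+1)^1·(-1)^0 = +1.
|Ram(13, -468901)| = 2, even; anisotropic at {19, 37}.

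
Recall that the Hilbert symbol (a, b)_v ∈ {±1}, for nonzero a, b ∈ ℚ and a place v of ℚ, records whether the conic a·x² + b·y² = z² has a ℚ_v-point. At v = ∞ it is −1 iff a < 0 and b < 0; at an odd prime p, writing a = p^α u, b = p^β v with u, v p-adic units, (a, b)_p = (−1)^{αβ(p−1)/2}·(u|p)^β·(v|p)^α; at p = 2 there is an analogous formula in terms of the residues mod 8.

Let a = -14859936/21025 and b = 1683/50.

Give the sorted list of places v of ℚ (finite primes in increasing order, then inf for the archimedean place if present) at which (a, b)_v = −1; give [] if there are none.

Mod squares: a ≡ -26, b ≡ 374. Check v ∈ {∞, 2, 3, 5, 7, 11, 13, 17, 29}.
v=13: a=13^1·(≡11), b=13^0·(≡10) mod 13; (11|13)=-1, (10|13)=+1; (−1)^{1·0·6}·(-1)^0·(+1)^1 = +1.
v=17: a=17^0·(≡8), b=17^1·(≡3) mod 17; (8|17)=+1, (3|17)=-1; (−1)^{0·1·8}·(+1)^1·(-1)^0 = +1.
v=29: a=29^-2·(≡26), b=29^0·(≡18) mod 29; (26|29)=-1, (18|29)=-1; (−1)^{-2·0·14}·(-1)^0·(-1)^-2 = +1.
v=∞: -26 < 0 and 374 > 0  ⇒  (a,b)_∞ = +1.
v=2: v_2(a)=5, v_2(b)=-1; units ≡ 3, 3 (mod 8); ε·ε+αω+βω = 1·1+5·1+-1·1 ≡ 1  ⇒  (a,b)_2 = -1.
v=3: a=3^6·(≡1), b=3^2·(≡2) mod 3; (1|3)=+1, (2|3)=-1; (−1)^{6·2·1}·(+1)^2·(-1)^6 = +1.
v=11: a=11^0·(≡2), b=11^1·(≡9) mod 11; (2|11)=-1, (9|11)=+1; (−1)^{0·1·5}·(-1)^1·(+1)^0 = -1.
v=7: a=7^2·(≡1), b=7^0·(≡3) mod 7; (1|7)=+1, (3|7)=-1; (−1)^{2·0·3}·(+1)^0·(-1)^2 = +1.
v=5: a=5^-2·(≡4), b=5^-2·(≡4) mod 5; (4|5)=+1, (4|5)=+1; (−1)^{-2·-2·2}·(+1)^-2·(+1)^-2 = +1.
|Ram(-26, 374)| = 2, even; anisotropic at {2, 11}.

[2, 11]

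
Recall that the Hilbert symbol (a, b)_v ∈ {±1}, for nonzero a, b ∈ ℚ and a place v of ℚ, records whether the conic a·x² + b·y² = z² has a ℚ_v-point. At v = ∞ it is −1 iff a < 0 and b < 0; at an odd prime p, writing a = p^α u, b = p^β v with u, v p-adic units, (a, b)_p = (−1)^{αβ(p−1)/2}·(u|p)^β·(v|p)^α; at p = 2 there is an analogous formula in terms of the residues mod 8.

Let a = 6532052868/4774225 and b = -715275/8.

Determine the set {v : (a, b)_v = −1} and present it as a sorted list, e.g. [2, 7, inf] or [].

(a, b) ≡ (17, -22) mod (ℚ^×)²; places V = {2, 3, 5, 11, 17, 19, 23, ∞}.
(a,b)_2: α=2, β=-3; u≡1, v≡5 (mod 8); ε(u)ε(v)=0·0, αω(v)=2·1, βω(u)=-3·0; sum ≡ 0  ⇒  +1.
(a,b)_11: α=4, u≡2; β=1, v≡5 (mod 11); (2|11)=-1, (5|11)=+1; sign (−1)^0·-1^1·+1^4 = -1.
(a,b)_19: α=-2, u≡4; β=0, v≡7 (mod 19); (4|19)=+1, (7|19)=+1; sign (−1)^0·+1^0·+1^-2 = +1.
(a,b)_∞: sgn(17)=+, sgn(-22)=−, so +1.
(a,b)_3: α=8, u≡2; β=2, v≡2 (mod 3); (2|3)=-1, (2|3)=-1; sign (−1)^0·-1^2·-1^8 = +1.
(a,b)_5: α=-2, u≡2; β=2, v≡3 (mod 5); (2|5)=-1, (3|5)=-1; sign (−1)^0·-1^2·-1^-2 = +1.
(a,b)_17: α=1, u≡4; β=2, v≡3 (mod 17); (4|17)=+1, (3|17)=-1; sign (−1)^0·+1^2·-1^1 = -1.
(a,b)_23: α=-2, u≡22; β=0, v≡6 (mod 23); (22|23)=-1, (6|23)=+1; sign (−1)^0·-1^0·+1^-2 = +1.
(17, -22 / ℚ) ramifies at {11, 17}: a division algebra.

[11, 17]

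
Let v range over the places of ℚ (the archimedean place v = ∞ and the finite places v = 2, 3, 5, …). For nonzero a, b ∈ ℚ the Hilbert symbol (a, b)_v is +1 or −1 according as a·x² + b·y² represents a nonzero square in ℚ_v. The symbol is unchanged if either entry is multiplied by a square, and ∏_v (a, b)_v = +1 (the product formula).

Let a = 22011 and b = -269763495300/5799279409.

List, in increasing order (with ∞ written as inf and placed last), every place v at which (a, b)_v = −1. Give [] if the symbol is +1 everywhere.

[2, 29]

Mod squares: a ≡ 22011, b ≡ -17. Check v ∈ {∞, 2, 3, 5, 7, 11, 13, 17, 19, 23, 29, 43}.
v=29: a=29^1·(≡5), b=29^0·(≡26) mod 29; (5|29)=+1, (26|29)=-1; (−1)^{1·0·14}·(+1)^0·(-1)^1 = -1.
v=43: a=43^0·(≡38), b=43^-2·(≡12) mod 43; (38|43)=+1, (12|43)=-1; (−1)^{0·-2·21}·(+1)^-2·(-1)^0 = +1.
v=∞: 22011 > 0 and -17 < 0  ⇒  (a,b)_∞ = +1.
v=3: a=3^1·(≡2), b=3^2·(≡1) mod 3; (2|3)=-1, (1|3)=+1; (−1)^{1·2·1}·(-1)^2·(+1)^1 = +1.
v=23: a=23^1·(≡14), b=23^-2·(≡6) mod 23; (14|23)=-1, (6|23)=+1; (−1)^{1·-2·11}·(-1)^-2·(+1)^1 = +1.
v=7: a=7^0·(≡3), b=7^-2·(≡2) mod 7; (3|7)=-1, (2|7)=+1; (−1)^{0·-2·3}·(-1)^-2·(+1)^0 = +1.
v=13: a=13^0·(≡2), b=13^2·(≡4) mod 13; (2|13)=-1, (4|13)=+1; (−1)^{0·2·6}·(-1)^2·(+1)^0 = +1.
v=11: a=11^1·(≡10), b=11^-2·(≡4) mod 11; (10|11)=-1, (4|11)=+1; (−1)^{1·-2·5}·(-1)^-2·(+1)^1 = +1.
v=5: a=5^0·(≡1), b=5^2·(≡2) mod 5; (1|5)=+1, (2|5)=-1; (−1)^{0·2·2}·(+1)^2·(-1)^0 = +1.
v=19: a=19^0·(≡9), b=19^2·(≡2) mod 19; (9|19)=+1, (2|19)=-1; (−1)^{0·2·9}·(+1)^2·(-1)^0 = +1.
v=17: a=17^0·(≡13), b=17^3·(≡2) mod 17; (13|17)=+1, (2|17)=+1; (−1)^{0·3·8}·(+1)^3·(+1)^0 = +1.
v=2: v_2(a)=0, v_2(b)=2; units ≡ 3, 7 (mod 8); ε·ε+αω+βω = 1·1+0·0+2·1 ≡ 1  ⇒  (a,b)_2 = -1.
Ram(22011, -17) = {2, 29}; no ℚ_2-point on the conic.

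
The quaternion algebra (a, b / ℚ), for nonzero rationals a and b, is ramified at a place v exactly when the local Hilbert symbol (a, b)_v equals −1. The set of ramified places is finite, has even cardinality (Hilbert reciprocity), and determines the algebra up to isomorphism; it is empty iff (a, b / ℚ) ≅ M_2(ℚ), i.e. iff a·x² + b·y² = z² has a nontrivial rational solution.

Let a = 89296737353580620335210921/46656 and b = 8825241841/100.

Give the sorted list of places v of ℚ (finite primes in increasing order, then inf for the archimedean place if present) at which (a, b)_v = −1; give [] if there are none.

[13, 19, 23, 47]

Mod squares: a ≡ 475969, b ≡ 30537169. Check v ∈ {∞, 2, 3, 5, 7, 13, 17, 19, 23, 41, 47, 53}.
v=5: a=5^0·(≡1), b=5^-2·(≡4) mod 5; (1|5)=+1, (4|5)=+1; (−1)^{0·-2·2}·(+1)^-2·(+1)^0 = +1.
v=∞: 475969 > 0 and 30537169 > 0  ⇒  (a,b)_∞ = +1.
v=47: a=47^3·(≡19), b=47^1·(≡38) mod 47; (19|47)=-1, (38|47)=-1; (−1)^{3·1·23}·(-1)^1·(-1)^3 = -1.
v=23: a=23^2·(≡21), b=23^1·(≡11) mod 23; (21|23)=-1, (11|23)=-1; (−1)^{2·1·11}·(-1)^1·(-1)^2 = -1.
v=13: a=13^1·(≡6), b=13^1·(≡10) mod 13; (6|13)=-1, (10|13)=+1; (−1)^{1·1·6}·(-1)^1·(+1)^1 = -1.
v=3: a=3^-6·(≡1), b=3^0·(≡1) mod 3; (1|3)=+1, (1|3)=+1; (−1)^{-6·0·1}·(+1)^0·(+1)^-6 = +1.
v=2: v_2(a)=-6, v_2(b)=-2; units ≡ 1, 1 (mod 8); ε·ε+αω+βω = 0·0+-6·0+-2·0 ≡ 0  ⇒  (a,b)_2 = +1.
v=7: a=7^6·(≡4), b=7^0·(≡5) mod 7; (4|7)=+1, (5|7)=-1; (−1)^{6·0·3}·(+1)^0·(-1)^6 = +1.
v=17: a=17^2·(≡3), b=17^2·(≡8) mod 17; (3|17)=-1, (8|17)=+1; (−1)^{2·2·8}·(-1)^2·(+1)^2 = +1.
v=19: a=19^1·(≡11), b=19^0·(≡14) mod 19; (11|19)=+1, (14|19)=-1; (−1)^{1·0·9}·(+1)^0·(-1)^1 = -1.
v=53: a=53^2·(≡38), b=53^1·(≡13) mod 53; (38|53)=+1, (13|53)=+1; (−1)^{2·1·26}·(+1)^1·(+1)^2 = +1.
v=41: a=41^3·(≡30), b=41^1·(≡14) mod 41; (30|41)=-1, (14|41)=-1; (−1)^{3·1·20}·(-1)^1·(-1)^3 = +1.
Ram(475969, 30537169) = {13, 19, 23, 47}; no ℚ_13-point on the conic.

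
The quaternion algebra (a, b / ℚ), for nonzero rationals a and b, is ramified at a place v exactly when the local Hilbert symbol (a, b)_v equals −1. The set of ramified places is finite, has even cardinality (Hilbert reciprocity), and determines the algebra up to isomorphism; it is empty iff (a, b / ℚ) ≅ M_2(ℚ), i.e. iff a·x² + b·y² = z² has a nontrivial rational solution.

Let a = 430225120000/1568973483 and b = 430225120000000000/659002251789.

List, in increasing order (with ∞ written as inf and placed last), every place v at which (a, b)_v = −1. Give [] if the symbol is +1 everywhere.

[3, 7, 13, 17]

Mod squares: a ≡ 15249, b ≡ 106743. Check v ∈ {∞, 2, 3, 5, 7, 11, 13, 17, 23}.
v=23: a=23^3·(≡11), b=23^3·(≡2) mod 23; (11|23)=-1, (2|23)=+1; (−1)^{3·3·11}·(-1)^3·(+1)^3 = +1.
v=11: a=11^-4·(≡5), b=11^0·(≡8) mod 11; (5|11)=+1, (8|11)=-1; (−1)^{-4·0·5}·(+1)^0·(-1)^-4 = +1.
v=17: a=17^1·(≡4), b=17^1·(≡5) mod 17; (4|17)=+1, (5|17)=-1; (−1)^{1·1·8}·(+1)^1·(-1)^1 = -1.
v=5: a=5^4·(≡4), b=5^10·(≡2) mod 5; (4|5)=+1, (2|5)=-1; (−1)^{4·10·2}·(+1)^10·(-1)^4 = +1.
v=∞: 15249 > 0 and 106743 > 0  ⇒  (a,b)_∞ = +1.
v=2: v_2(a)=8, v_2(b)=14; units ≡ 1, 7 (mod 8); ε·ε+αω+βω = 0·1+8·0+14·0 ≡ 0  ⇒  (a,b)_2 = +1.
v=13: a=13^1·(≡10), b=13^1·(≡5) mod 13; (10|13)=+1, (5|13)=-1; (−1)^{1·1·6}·(+1)^1·(-1)^1 = -1.
v=7: a=7^-2·(≡5), b=7^-1·(≡5) mod 7; (5|7)=-1, (5|7)=-1; (−1)^{-2·-1·3}·(-1)^-1·(-1)^-2 = -1.
v=3: a=3^-7·(≡1), b=3^-23·(≡1) mod 3; (1|3)=+1, (1|3)=+1; (−1)^{-7·-23·1}·(+1)^-23·(+1)^-7 = -1.
Ram(15249, 106743) = {3, 7, 13, 17}; no ℚ_3-point on the conic.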